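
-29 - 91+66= -54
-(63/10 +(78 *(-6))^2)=-2190303/10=-219030.30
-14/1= -14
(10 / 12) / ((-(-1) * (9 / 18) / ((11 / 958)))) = 55 / 2874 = 0.02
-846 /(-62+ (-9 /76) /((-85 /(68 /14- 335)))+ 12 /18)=114768360 /8382877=13.69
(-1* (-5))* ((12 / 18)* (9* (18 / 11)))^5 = 73466403840 / 161051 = 456168.57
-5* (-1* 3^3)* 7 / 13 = 945 / 13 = 72.69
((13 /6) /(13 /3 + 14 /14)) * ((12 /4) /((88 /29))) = 1131 /2816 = 0.40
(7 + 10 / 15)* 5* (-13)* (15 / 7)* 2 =-14950 / 7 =-2135.71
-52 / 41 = -1.27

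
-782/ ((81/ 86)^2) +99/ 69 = -880.09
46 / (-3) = -46 / 3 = -15.33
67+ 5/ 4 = 273/ 4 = 68.25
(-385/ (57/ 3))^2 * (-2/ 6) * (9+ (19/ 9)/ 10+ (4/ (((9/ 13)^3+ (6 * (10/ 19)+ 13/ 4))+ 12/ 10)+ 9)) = -330978661952785/ 129216895218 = -2561.42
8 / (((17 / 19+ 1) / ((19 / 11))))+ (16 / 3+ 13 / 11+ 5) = 1862 / 99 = 18.81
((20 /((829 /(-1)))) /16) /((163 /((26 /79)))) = -0.00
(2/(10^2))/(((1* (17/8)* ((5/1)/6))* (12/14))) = 28/2125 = 0.01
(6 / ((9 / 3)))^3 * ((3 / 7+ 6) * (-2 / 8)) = -90 / 7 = -12.86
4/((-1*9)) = -4/9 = -0.44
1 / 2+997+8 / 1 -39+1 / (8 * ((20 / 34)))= 77337 / 80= 966.71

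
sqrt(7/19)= sqrt(133)/19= 0.61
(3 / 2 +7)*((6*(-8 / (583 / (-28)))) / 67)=11424 / 39061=0.29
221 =221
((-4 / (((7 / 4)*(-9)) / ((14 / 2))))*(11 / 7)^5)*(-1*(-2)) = 5153632 / 151263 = 34.07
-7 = -7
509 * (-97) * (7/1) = -345611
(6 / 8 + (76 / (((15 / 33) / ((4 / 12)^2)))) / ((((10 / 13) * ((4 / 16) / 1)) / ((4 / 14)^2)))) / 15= 380851 / 661500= 0.58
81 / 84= 27 / 28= 0.96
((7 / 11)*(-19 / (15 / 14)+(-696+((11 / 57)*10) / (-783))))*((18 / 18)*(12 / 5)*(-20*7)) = 124870590208 / 818235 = 152609.69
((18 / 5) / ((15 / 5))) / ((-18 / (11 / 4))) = -11 / 60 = -0.18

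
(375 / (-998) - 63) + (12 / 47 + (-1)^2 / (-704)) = -1042199357 / 16510912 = -63.12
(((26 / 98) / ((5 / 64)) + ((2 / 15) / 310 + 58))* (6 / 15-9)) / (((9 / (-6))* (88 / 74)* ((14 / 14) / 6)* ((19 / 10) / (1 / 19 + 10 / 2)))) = 712216012096 / 150798725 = 4722.96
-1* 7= -7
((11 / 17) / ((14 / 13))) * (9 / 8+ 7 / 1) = 9295 / 1904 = 4.88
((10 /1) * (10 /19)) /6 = 50 /57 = 0.88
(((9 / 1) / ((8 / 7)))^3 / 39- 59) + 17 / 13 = -23127 / 512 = -45.17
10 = 10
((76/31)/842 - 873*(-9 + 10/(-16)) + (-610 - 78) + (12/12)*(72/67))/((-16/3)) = -161921795199/111925376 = -1446.69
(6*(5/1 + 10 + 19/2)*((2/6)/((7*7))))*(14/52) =7/26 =0.27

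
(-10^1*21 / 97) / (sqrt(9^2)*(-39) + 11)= 21 / 3298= 0.01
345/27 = 115/9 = 12.78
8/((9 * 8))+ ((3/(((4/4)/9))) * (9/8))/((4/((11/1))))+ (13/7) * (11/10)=863707/10080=85.69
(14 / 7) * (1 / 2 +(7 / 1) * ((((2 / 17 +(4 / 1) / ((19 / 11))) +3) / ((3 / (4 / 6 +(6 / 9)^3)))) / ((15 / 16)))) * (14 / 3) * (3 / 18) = 550333 / 26163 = 21.03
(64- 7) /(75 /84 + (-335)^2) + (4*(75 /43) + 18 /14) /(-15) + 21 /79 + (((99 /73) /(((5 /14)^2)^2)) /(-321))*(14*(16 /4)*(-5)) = 211356768209690666 /2918242174864625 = 72.43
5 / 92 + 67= 67.05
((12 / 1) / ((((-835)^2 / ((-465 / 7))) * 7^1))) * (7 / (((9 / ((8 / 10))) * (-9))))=496 / 43925175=0.00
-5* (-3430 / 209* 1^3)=82.06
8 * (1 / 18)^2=2 / 81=0.02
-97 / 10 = -9.70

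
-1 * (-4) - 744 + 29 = -711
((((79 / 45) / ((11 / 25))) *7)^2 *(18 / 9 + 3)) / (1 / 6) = 76452250 / 3267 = 23401.36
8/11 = 0.73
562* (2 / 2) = 562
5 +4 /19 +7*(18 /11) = 3483 /209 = 16.67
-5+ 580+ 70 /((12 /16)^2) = 6295 /9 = 699.44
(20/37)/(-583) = -20/21571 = -0.00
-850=-850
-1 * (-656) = 656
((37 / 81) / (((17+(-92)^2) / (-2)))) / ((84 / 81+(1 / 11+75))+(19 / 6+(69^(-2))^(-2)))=-148 / 31142965163175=-0.00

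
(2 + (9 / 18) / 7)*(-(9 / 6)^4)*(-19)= 44631 / 224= 199.25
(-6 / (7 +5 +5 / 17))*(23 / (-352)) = 1173 / 36784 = 0.03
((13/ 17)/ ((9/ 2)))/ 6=0.03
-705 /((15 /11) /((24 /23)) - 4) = 20680 /79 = 261.77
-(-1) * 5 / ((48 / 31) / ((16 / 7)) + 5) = 0.88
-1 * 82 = -82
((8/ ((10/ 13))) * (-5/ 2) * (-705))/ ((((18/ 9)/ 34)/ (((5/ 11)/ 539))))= 1558050/ 5929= 262.78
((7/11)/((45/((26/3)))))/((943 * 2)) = 91/1400355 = 0.00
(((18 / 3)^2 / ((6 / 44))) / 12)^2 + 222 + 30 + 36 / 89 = 65540 / 89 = 736.40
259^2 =67081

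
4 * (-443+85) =-1432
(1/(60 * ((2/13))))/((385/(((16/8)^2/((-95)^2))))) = 0.00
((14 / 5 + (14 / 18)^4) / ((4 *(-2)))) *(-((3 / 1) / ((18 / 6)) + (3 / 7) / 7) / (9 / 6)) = 192881 / 688905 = 0.28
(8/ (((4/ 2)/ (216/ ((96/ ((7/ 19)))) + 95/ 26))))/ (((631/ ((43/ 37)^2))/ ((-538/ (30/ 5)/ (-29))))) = 2202900449/ 18563036271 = 0.12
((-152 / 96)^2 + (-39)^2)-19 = 216649 / 144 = 1504.51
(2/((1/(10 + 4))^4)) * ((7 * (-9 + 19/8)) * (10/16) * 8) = -17815420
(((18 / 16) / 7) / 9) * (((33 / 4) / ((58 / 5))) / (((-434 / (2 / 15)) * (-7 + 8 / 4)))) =11 / 14096320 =0.00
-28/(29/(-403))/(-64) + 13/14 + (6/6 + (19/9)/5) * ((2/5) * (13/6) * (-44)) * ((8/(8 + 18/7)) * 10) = -6742127249/16223760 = -415.57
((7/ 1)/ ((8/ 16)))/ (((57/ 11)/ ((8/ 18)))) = 616/ 513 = 1.20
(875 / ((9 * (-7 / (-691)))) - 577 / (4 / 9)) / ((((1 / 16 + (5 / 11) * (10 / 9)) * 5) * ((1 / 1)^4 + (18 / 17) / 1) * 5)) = 223474724 / 786625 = 284.09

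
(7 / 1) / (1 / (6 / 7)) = 6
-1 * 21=-21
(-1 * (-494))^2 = 244036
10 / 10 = 1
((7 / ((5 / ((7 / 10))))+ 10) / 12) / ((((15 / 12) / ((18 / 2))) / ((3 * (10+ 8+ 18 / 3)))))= 474.34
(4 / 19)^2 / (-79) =-16 / 28519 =-0.00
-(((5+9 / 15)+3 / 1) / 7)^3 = -79507 / 42875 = -1.85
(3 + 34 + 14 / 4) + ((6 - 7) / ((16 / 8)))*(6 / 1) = 75 / 2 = 37.50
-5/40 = -1/8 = -0.12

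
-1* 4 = -4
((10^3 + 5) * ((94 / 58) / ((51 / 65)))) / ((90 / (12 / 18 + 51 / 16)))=37866725 / 425952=88.90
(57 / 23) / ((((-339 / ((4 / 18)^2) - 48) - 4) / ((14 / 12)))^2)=3724 / 52816939341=0.00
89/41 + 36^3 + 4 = 1913149/41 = 46662.17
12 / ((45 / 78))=104 / 5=20.80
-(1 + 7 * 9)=-64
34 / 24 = 17 / 12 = 1.42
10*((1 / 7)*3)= 4.29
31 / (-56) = -31 / 56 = -0.55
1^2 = 1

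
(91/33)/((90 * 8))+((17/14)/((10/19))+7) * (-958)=-296589775/33264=-8916.24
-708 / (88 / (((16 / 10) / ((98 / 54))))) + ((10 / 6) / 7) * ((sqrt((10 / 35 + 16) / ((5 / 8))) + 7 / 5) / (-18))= -7.18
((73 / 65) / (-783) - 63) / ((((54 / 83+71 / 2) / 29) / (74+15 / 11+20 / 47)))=-19694065036 / 5141565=-3830.36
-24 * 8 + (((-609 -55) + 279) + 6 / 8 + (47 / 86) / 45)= -576.24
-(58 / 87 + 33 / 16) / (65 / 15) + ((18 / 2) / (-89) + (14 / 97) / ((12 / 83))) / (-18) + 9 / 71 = -1903203971 / 3442287888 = -0.55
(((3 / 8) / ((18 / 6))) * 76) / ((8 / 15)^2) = 4275 / 128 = 33.40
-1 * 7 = -7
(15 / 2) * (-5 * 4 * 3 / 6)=-75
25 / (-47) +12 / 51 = -237 / 799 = -0.30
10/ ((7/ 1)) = 10/ 7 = 1.43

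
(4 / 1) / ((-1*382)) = -2 / 191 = -0.01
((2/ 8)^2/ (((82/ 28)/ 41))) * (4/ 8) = 7/ 16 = 0.44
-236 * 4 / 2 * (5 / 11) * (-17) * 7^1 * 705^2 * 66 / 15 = 55833800400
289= 289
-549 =-549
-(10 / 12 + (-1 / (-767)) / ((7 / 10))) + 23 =714017 / 32214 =22.16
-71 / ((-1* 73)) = 0.97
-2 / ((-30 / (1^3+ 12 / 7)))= 19 / 105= 0.18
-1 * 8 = -8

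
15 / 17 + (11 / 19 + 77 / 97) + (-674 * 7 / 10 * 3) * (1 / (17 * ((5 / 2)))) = -24319447 / 783275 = -31.05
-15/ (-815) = 3/ 163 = 0.02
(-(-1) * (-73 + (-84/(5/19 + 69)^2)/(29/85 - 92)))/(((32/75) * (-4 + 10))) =-293148333175/10280297216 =-28.52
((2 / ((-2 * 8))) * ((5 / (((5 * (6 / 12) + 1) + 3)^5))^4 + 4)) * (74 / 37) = -19004963774880963278801 / 19004963774880799438801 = -1.00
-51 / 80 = -0.64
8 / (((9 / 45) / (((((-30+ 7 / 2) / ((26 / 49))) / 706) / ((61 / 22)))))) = -285670 / 279929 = -1.02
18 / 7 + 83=599 / 7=85.57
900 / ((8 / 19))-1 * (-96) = 4467 / 2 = 2233.50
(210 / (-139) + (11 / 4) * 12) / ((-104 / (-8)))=2.42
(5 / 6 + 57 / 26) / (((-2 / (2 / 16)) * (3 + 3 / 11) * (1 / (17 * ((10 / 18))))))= -55165 / 101088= -0.55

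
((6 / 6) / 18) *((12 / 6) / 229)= 1 / 2061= 0.00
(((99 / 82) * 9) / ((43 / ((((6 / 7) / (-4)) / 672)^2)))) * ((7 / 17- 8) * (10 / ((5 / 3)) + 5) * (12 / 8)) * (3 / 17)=-0.00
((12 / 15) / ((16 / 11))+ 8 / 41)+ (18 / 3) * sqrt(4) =12.75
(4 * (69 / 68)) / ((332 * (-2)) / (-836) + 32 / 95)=24035 / 6698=3.59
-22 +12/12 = -21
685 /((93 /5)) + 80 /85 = 59713 /1581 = 37.77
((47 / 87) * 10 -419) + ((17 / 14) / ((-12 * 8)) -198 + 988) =14670163 / 38976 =376.39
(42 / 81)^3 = 0.14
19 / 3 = 6.33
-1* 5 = -5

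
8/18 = 4/9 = 0.44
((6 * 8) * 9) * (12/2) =2592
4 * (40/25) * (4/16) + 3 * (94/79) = 2042/395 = 5.17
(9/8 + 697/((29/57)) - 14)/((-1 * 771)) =-314845/178872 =-1.76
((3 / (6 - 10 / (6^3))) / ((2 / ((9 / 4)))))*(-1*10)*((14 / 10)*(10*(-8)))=634.90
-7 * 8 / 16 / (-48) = 7 / 96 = 0.07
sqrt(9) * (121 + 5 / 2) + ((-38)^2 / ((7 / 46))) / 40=42541 / 70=607.73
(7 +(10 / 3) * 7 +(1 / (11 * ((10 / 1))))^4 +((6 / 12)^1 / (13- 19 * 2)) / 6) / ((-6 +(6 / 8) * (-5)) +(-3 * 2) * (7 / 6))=-4440615301 / 2452367500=-1.81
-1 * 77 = -77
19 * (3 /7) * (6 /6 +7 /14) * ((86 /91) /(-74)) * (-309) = 2272077 /47138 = 48.20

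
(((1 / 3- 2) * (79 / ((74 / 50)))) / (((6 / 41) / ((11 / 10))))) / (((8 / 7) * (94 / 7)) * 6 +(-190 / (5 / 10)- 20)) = 1064525 / 490176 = 2.17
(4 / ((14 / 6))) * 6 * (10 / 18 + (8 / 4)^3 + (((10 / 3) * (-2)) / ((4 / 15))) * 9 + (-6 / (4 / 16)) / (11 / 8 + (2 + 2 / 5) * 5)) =-1681312 / 749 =-2244.74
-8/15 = -0.53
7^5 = 16807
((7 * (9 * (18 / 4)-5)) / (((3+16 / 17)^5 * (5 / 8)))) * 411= 1160119719276 / 6750625535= 171.85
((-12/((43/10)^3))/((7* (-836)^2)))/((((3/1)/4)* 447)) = -1000/10866845740443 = -0.00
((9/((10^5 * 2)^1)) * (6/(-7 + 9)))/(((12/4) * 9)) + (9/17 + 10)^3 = 1147067804913/982600000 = 1167.38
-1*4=-4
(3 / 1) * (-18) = -54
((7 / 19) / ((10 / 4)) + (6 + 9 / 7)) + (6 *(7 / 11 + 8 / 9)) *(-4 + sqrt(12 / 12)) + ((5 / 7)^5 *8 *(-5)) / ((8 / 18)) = -645549507 / 17563315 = -36.76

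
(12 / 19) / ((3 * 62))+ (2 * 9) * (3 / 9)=3536 / 589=6.00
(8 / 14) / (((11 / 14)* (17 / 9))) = 72 / 187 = 0.39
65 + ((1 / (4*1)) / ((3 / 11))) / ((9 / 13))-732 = -71893 / 108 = -665.68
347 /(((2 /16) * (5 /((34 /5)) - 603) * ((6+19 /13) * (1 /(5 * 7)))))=-42944720 /1986269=-21.62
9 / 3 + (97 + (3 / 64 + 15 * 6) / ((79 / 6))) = 270089 / 2528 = 106.84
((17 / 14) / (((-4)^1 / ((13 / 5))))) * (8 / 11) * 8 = -1768 / 385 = -4.59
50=50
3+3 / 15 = 16 / 5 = 3.20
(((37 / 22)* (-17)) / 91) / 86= -629 / 172172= -0.00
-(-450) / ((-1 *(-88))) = 225 / 44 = 5.11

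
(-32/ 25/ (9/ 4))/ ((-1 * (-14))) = -64/ 1575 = -0.04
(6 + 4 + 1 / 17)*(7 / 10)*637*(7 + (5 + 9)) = 16012269 / 170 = 94189.82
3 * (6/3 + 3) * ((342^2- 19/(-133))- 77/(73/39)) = 896214840/511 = 1753845.09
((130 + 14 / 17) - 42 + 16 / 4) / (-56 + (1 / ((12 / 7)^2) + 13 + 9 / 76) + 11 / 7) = -30221856 / 13339135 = -2.27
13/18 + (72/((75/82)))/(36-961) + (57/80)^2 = 60993653/53280000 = 1.14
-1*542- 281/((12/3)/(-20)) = 863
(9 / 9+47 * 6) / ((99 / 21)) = 1981 / 33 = 60.03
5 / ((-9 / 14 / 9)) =-70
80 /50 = 8 /5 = 1.60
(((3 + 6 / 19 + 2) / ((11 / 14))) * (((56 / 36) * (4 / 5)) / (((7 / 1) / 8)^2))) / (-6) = -1.83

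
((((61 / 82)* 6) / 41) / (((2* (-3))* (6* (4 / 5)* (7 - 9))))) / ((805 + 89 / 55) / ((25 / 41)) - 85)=419375 / 274669859424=0.00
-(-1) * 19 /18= 1.06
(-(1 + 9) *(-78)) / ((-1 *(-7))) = 111.43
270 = 270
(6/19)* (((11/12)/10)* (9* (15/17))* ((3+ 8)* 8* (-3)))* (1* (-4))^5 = 20072448/323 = 62143.80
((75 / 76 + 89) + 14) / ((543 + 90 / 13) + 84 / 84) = 102739 / 544312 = 0.19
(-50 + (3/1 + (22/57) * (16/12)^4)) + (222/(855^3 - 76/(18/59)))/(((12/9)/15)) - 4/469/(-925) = -7756587011642742239/169431238420690050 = -45.78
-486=-486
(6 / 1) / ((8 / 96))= 72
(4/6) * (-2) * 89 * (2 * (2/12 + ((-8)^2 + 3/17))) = -2336428/153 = -15270.77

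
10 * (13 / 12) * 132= 1430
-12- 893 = -905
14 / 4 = 7 / 2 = 3.50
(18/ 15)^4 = 1296/ 625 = 2.07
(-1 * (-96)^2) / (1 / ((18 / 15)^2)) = -331776 / 25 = -13271.04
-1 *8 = -8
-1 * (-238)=238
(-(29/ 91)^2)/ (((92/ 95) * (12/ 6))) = -79895/ 1523704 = -0.05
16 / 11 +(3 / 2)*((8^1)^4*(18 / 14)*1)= 608368 / 77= 7900.88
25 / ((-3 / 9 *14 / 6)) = -225 / 7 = -32.14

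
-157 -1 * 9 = -166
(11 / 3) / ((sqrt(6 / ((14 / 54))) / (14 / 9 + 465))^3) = 5700702130123*sqrt(14) / 6377292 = 3344691.48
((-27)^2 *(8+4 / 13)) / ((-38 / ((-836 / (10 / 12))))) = 10392624 / 65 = 159886.52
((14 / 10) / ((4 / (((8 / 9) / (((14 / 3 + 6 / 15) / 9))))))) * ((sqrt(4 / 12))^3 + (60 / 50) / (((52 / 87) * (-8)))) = -0.03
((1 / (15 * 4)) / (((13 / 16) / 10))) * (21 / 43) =56 / 559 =0.10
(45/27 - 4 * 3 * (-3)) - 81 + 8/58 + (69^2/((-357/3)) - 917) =-10355110/10353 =-1000.20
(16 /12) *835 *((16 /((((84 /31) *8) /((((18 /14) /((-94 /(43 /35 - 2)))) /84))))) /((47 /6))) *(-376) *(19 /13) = -10623204 /1467011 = -7.24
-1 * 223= -223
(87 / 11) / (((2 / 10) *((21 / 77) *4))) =36.25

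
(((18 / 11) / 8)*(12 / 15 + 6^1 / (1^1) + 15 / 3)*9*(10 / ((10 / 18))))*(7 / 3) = 912.35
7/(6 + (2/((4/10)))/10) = 14/13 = 1.08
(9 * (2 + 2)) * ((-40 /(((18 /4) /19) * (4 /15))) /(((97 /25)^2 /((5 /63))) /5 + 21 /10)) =-237500000 /417053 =-569.47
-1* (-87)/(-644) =-87/644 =-0.14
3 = 3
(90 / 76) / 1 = 45 / 38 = 1.18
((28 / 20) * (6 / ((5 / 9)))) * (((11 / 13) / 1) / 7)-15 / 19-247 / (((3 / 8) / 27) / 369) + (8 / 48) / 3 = -729399078827 / 111150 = -6562294.91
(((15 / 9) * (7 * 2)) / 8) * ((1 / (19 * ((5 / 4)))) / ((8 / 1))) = 7 / 456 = 0.02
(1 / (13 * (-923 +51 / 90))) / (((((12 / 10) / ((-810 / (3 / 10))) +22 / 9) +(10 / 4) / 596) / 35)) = -156450000 / 131229599969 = -0.00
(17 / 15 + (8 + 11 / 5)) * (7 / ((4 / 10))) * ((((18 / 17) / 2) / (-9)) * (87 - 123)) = 420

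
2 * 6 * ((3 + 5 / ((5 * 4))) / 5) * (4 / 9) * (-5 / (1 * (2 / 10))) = -260 / 3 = -86.67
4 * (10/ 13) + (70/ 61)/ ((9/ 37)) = 55630/ 7137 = 7.79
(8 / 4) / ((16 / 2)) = 1 / 4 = 0.25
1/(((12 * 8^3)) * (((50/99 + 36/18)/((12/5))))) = 99/634880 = 0.00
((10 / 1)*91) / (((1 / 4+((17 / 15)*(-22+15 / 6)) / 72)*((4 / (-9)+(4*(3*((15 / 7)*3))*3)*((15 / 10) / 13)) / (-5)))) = 1341522000 / 440873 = 3042.88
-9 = -9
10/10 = 1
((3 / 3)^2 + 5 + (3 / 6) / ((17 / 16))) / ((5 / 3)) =66 / 17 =3.88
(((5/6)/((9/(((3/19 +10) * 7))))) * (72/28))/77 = 965/4389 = 0.22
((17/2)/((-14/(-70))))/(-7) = -85/14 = -6.07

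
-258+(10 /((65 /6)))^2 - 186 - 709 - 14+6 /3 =-196741 /169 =-1164.15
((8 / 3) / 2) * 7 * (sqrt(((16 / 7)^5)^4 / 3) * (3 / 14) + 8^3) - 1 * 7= 2199023255552 * sqrt(3) / 847425747 + 14315 / 3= 9266.24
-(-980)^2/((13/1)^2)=-960400/169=-5682.84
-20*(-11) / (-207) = -220 / 207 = -1.06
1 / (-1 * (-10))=1 / 10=0.10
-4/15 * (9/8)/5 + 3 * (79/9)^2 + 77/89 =231.95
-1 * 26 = -26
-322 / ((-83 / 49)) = 15778 / 83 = 190.10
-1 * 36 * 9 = -324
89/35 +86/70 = 132/35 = 3.77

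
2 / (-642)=-1 / 321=-0.00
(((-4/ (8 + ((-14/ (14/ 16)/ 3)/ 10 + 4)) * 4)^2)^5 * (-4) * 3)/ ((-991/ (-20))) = -145118822400000000000/ 21416978972464690759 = -6.78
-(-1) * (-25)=-25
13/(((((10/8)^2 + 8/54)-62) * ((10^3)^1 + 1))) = -0.00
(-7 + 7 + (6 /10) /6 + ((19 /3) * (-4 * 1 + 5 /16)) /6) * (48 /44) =-5461 /1320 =-4.14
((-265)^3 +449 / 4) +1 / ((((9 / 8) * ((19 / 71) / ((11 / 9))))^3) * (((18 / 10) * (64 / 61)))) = -2442038663469780761 / 131225537484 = -18609477.32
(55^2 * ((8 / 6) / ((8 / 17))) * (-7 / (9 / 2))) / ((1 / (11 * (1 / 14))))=-10475.46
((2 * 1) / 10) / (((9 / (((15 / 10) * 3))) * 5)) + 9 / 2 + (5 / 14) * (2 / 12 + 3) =11867 / 2100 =5.65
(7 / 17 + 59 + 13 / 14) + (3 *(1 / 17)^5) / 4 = 2398890183 / 39755996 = 60.34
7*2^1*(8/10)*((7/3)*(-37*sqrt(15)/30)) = -7252*sqrt(15)/225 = -124.83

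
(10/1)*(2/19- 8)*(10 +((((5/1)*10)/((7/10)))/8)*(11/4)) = -725625/266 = -2727.91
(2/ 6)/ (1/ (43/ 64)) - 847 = -162581/ 192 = -846.78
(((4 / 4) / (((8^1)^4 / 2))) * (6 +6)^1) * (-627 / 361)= -99 / 9728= -0.01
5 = 5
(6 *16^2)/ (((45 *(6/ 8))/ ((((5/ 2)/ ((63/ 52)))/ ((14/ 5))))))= 133120/ 3969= 33.54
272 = 272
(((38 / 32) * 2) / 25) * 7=133 / 200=0.66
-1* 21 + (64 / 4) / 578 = -6061 / 289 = -20.97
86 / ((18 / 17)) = 731 / 9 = 81.22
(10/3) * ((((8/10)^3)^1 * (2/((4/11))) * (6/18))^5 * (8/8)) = 10807949656064/4449462890625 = 2.43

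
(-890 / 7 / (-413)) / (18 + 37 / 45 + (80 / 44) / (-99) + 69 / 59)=807675 / 52401727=0.02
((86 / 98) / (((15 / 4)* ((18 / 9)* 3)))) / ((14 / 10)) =0.03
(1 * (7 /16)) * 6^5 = 3402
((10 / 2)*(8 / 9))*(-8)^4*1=163840 / 9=18204.44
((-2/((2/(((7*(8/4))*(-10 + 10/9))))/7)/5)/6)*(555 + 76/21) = 1313872/81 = 16220.64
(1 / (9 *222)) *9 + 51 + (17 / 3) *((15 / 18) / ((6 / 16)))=127067 / 1998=63.60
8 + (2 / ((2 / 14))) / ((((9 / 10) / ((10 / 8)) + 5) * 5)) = 1214 / 143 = 8.49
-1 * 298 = -298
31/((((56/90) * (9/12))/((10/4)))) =2325/14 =166.07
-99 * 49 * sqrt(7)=-4851 * sqrt(7)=-12834.54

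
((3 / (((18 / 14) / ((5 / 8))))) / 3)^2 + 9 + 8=89353 / 5184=17.24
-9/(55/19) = -171/55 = -3.11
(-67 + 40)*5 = -135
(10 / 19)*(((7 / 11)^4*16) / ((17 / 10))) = 0.81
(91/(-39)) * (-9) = 21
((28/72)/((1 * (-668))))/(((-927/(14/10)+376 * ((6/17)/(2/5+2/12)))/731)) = 10351691/10409838120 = 0.00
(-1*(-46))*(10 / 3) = 460 / 3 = 153.33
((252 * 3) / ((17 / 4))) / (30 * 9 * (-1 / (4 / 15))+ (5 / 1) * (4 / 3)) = -18144 / 102595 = -0.18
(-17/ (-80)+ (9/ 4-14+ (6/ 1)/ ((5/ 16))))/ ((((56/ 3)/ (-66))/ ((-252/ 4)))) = 546183/ 320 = 1706.82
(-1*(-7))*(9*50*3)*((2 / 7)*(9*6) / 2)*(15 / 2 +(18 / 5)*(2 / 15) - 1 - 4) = 217242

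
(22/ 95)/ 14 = 11/ 665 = 0.02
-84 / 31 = -2.71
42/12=7/2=3.50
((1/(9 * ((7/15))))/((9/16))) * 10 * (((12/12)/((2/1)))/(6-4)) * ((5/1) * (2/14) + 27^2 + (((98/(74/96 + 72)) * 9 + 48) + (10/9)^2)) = 44763910400/53474337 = 837.11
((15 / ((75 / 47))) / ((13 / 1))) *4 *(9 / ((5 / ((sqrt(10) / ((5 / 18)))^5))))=12788596224 *sqrt(10) / 40625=995473.04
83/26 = 3.19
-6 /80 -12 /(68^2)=-897 /11560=-0.08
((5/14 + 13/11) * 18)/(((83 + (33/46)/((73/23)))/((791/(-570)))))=-5865039/12697795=-0.46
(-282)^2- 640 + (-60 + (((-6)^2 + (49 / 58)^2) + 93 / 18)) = 795914465 / 10092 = 78865.88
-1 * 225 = -225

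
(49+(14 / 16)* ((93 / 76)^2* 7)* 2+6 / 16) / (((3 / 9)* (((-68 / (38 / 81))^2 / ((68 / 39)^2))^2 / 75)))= 14120163025 / 44260466345316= 0.00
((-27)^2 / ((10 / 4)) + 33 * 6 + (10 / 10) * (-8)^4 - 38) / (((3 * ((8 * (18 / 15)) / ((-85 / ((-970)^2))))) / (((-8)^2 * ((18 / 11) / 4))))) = -193273 / 517495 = -0.37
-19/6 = -3.17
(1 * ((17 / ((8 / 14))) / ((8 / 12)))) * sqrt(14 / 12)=119 * sqrt(42) / 16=48.20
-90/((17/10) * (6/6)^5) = -900/17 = -52.94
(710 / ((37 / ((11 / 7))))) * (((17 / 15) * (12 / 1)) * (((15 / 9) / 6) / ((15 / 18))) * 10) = 1062160 / 777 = 1367.00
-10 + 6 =-4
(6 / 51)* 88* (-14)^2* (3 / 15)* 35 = 241472 / 17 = 14204.24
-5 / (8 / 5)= -25 / 8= -3.12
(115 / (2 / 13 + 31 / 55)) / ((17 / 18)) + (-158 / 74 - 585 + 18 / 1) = -14320552 / 35853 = -399.42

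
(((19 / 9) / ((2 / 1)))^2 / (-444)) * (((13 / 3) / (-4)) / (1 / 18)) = 4693 / 95904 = 0.05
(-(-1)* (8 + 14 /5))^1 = 54 /5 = 10.80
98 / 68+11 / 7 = 717 / 238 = 3.01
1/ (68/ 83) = 83/ 68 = 1.22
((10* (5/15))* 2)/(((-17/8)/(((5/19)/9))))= -800/8721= -0.09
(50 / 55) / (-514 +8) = -5 / 2783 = -0.00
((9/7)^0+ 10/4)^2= 49/4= 12.25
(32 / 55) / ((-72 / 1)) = -4 / 495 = -0.01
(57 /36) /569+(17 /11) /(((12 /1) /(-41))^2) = 16262821 /901296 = 18.04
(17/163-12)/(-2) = 1939/326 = 5.95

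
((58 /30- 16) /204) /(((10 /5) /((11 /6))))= -2321 /36720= -0.06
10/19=0.53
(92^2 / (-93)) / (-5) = 8464 / 465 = 18.20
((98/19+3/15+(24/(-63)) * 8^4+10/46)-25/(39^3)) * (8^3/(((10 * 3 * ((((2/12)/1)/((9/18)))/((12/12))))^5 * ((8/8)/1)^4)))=-22570413596944/2835262828125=-7.96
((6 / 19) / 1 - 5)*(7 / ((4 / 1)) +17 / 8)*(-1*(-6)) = -8277 / 76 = -108.91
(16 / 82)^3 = 512 / 68921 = 0.01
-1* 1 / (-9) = 1 / 9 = 0.11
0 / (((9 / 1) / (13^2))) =0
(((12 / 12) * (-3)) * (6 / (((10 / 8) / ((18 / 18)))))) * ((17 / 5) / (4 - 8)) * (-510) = -31212 / 5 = -6242.40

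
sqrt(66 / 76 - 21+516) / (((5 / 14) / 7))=49* sqrt(716034) / 95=436.45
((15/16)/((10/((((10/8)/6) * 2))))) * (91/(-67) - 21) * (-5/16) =18725/68608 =0.27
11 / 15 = 0.73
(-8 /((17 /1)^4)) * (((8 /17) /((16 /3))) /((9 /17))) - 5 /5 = -250567 /250563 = -1.00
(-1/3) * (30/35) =-2/7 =-0.29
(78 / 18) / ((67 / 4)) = 52 / 201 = 0.26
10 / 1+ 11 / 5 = 12.20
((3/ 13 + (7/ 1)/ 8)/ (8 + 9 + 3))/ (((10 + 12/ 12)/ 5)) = 115/ 4576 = 0.03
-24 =-24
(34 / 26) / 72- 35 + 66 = 29033 / 936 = 31.02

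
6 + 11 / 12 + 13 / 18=275 / 36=7.64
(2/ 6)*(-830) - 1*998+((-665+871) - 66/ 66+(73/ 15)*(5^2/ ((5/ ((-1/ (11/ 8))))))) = -11961/ 11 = -1087.36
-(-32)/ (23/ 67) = 2144/ 23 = 93.22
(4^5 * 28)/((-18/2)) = -28672/9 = -3185.78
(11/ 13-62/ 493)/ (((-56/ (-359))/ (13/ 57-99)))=-81857385/ 179452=-456.15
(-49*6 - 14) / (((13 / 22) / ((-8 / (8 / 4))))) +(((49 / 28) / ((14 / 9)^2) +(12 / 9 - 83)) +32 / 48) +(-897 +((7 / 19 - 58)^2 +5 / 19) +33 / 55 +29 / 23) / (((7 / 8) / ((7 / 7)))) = 288799061711 / 60445840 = 4777.82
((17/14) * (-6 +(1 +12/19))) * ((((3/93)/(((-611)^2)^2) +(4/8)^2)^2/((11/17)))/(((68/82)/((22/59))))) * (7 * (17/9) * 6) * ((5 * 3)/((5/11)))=-3422579422939936856309174501875/5674487624785768410273846064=-603.15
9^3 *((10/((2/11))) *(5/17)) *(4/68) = 200475/289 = 693.69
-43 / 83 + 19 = 1534 / 83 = 18.48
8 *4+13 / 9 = 301 / 9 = 33.44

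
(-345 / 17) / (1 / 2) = -690 / 17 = -40.59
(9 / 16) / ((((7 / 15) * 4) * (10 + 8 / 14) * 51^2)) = 15 / 1368704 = 0.00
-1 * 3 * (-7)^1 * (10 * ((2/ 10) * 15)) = 630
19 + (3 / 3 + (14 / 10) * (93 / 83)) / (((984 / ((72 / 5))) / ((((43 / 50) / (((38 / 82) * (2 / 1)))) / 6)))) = 74930419 / 3942500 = 19.01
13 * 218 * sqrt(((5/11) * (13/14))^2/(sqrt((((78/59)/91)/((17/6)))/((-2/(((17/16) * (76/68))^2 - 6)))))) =36842 * sqrt(15) * 7021^(1/4) * 94^(3/4)/10857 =3631.82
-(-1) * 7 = 7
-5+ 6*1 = 1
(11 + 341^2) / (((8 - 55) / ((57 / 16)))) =-8814.69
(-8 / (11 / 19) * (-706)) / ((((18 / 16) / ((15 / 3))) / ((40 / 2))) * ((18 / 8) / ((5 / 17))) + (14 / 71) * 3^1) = 121906432000 / 8467437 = 14397.09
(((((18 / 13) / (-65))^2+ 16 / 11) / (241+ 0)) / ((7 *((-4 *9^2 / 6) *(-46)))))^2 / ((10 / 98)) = 15429863089 / 13060019455839455653125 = 0.00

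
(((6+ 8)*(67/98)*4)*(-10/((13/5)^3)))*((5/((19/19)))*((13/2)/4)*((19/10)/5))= -159125/2366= -67.25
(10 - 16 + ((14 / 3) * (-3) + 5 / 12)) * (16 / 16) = -235 / 12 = -19.58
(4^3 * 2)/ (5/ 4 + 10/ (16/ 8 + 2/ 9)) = 22.26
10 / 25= 0.40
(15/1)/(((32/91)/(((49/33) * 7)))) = 156065/352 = 443.37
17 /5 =3.40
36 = 36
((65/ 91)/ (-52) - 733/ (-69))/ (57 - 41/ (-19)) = 5062873/ 28230384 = 0.18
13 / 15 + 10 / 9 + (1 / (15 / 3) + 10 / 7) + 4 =2396 / 315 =7.61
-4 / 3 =-1.33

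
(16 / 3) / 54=8 / 81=0.10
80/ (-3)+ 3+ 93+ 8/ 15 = 1048/ 15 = 69.87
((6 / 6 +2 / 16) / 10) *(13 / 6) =39 / 160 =0.24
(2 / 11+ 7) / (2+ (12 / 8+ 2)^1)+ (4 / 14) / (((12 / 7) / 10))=1079 / 363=2.97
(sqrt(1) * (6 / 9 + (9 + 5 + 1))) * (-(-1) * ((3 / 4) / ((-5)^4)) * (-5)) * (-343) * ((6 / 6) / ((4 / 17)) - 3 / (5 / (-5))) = 467509 / 2000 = 233.75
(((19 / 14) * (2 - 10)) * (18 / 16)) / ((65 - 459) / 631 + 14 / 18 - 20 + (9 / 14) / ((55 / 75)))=10682199 / 16590521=0.64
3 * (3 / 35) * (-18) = -162 / 35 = -4.63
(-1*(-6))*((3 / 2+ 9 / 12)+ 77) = 951 / 2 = 475.50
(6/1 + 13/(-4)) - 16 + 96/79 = -3803/316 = -12.03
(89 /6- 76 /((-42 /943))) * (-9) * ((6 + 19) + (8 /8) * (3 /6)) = -11060523 /28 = -395018.68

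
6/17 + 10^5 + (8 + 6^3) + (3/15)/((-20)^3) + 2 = 68153919983/680000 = 100226.35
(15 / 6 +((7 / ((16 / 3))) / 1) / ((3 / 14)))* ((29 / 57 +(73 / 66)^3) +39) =5133714701 / 14566464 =352.43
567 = 567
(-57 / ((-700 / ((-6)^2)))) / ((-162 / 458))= -4351 / 525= -8.29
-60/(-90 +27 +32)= 60/31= 1.94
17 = 17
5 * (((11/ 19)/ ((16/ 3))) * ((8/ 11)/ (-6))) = -0.07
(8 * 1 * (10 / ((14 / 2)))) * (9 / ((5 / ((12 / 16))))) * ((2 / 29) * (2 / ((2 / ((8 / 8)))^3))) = 54 / 203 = 0.27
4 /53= 0.08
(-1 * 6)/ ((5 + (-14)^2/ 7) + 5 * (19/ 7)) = -21/ 163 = -0.13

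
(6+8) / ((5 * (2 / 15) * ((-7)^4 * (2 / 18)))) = 27 / 343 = 0.08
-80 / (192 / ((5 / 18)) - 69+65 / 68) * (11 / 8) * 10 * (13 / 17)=-286000 / 211873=-1.35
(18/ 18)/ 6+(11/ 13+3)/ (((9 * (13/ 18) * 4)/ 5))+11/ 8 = 9253/ 4056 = 2.28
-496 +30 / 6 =-491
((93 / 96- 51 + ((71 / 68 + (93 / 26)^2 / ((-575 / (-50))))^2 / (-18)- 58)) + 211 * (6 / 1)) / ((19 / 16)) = 38312079952117 / 39297908169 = 974.91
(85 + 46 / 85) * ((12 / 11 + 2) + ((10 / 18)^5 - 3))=12.30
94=94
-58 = -58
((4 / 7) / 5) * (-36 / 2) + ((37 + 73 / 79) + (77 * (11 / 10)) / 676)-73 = -27669101 / 747656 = -37.01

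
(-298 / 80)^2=22201 / 1600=13.88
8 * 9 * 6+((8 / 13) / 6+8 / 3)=434.77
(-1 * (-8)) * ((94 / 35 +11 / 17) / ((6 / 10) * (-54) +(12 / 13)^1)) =-34372 / 40579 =-0.85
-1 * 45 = -45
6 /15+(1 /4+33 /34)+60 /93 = 23881 /10540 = 2.27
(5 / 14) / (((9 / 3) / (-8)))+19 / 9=73 / 63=1.16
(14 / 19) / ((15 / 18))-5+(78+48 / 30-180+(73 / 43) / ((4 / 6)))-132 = -1911529 / 8170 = -233.97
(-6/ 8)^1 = -3/ 4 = -0.75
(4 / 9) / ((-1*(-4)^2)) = -1 / 36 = -0.03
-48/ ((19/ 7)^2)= -2352/ 361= -6.52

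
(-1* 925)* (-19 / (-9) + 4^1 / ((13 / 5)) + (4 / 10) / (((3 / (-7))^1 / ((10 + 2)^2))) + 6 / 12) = 28192705 / 234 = 120481.65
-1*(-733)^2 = -537289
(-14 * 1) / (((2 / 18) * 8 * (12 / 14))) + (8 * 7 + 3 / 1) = 325 / 8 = 40.62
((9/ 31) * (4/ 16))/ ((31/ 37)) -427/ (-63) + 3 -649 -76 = -24740831/ 34596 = -715.14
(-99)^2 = 9801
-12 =-12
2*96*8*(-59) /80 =-5664 /5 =-1132.80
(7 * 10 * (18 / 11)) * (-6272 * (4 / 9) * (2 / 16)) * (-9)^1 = 3951360 / 11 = 359214.55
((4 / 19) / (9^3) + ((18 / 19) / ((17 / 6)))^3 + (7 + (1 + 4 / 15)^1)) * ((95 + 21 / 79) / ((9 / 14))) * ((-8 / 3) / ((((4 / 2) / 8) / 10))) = -6878319061346381824 / 52399356159519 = -131267.24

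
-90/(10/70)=-630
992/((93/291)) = 3104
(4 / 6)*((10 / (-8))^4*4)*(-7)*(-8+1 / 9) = 310625 / 864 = 359.52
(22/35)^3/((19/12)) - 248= -201899224/814625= -247.84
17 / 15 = 1.13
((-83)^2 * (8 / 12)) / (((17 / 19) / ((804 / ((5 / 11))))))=9079215.72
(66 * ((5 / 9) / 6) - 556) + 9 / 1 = -4868 / 9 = -540.89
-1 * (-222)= 222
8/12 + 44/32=49/24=2.04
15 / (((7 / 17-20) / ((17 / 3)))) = -1445 / 333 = -4.34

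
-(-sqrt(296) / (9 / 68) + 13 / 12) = -13 / 12 + 136 * sqrt(74) / 9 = 128.91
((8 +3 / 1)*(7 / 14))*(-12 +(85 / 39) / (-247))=-1272491 / 19266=-66.05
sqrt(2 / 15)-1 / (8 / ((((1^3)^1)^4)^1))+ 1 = sqrt(30) / 15+ 7 / 8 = 1.24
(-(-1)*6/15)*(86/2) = 86/5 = 17.20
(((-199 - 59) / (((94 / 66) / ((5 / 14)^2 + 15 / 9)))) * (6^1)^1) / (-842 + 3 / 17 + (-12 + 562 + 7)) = 8483255 / 1239014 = 6.85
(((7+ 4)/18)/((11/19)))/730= 19/13140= 0.00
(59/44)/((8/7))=413/352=1.17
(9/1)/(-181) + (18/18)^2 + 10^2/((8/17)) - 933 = -260477/362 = -719.55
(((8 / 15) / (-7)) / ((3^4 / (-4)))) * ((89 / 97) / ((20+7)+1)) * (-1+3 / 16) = -1157 / 11549790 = -0.00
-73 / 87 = -0.84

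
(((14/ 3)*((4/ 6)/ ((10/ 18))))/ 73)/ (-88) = -7/ 8030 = -0.00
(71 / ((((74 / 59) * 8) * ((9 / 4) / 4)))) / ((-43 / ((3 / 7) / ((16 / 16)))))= -4189 / 33411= -0.13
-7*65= -455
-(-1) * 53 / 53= 1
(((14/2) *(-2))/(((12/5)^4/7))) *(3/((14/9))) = -4375/768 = -5.70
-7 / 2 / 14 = -1 / 4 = -0.25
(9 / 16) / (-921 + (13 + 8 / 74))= -333 / 537472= -0.00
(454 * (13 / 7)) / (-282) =-2951 / 987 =-2.99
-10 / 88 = -5 / 44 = -0.11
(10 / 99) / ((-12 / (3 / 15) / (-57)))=19 / 198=0.10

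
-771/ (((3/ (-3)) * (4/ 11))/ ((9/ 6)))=25443/ 8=3180.38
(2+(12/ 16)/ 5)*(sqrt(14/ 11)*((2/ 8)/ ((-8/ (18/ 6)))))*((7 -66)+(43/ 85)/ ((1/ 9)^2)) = 49407*sqrt(154)/ 149600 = 4.10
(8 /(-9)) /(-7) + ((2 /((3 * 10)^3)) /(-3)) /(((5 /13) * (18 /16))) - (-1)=3594193 /3189375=1.13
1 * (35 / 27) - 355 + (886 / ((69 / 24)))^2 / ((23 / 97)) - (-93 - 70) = 131515241653 / 328509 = 400339.84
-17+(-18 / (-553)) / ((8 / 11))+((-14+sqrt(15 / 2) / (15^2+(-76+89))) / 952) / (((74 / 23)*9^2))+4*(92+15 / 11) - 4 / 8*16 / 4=23*sqrt(30) / 2716193088+878939095037 / 2479382136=354.50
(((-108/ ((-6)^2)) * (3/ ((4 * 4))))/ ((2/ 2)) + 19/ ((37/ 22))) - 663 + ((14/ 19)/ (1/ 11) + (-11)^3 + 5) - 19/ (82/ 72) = -916268351/ 461168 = -1986.84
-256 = -256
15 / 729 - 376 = -375.98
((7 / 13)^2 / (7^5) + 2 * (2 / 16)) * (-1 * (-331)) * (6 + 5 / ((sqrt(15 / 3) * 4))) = 19188401 * sqrt(5) / 927472 + 57565203 / 115934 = 542.80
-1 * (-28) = 28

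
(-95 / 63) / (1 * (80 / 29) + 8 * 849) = -2755 / 12414024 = -0.00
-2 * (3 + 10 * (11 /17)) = -322 /17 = -18.94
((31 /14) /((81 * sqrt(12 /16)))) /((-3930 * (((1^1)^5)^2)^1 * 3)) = -31 * sqrt(3) /20054790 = -0.00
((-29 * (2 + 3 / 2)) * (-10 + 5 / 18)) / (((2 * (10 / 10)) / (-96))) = -142100 / 3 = -47366.67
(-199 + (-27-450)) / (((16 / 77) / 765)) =-9954945 / 4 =-2488736.25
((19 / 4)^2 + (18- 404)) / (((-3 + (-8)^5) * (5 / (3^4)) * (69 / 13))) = 408213 / 12059728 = 0.03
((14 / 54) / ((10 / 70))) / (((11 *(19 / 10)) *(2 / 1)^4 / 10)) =0.05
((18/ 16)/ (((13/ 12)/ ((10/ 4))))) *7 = 945/ 52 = 18.17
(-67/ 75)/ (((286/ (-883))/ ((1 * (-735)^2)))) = 426136683/ 286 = 1489988.40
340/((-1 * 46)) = -170/23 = -7.39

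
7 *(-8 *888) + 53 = -49675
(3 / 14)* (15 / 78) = 15 / 364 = 0.04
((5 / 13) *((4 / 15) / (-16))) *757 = -757 / 156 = -4.85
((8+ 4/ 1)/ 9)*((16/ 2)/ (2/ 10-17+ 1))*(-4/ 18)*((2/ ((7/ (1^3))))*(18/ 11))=1280/ 18249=0.07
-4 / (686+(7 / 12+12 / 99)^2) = -0.01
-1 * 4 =-4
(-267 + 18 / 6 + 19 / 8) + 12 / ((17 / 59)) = -29917 / 136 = -219.98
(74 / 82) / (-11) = -37 / 451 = -0.08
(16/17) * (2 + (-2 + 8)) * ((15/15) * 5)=640/17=37.65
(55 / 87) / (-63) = -55 / 5481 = -0.01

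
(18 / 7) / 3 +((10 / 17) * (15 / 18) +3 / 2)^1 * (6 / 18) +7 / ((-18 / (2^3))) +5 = 7303 / 2142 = 3.41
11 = 11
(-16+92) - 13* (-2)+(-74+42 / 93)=882 / 31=28.45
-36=-36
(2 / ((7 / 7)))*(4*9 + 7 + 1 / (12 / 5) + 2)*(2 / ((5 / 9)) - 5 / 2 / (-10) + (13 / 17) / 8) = 292447 / 816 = 358.39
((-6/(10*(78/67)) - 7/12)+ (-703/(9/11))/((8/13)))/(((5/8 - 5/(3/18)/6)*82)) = 6539527/1678950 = 3.90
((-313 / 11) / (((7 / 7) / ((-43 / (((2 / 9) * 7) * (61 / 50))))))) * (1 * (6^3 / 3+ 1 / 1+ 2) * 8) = 1816965000 / 4697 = 386835.21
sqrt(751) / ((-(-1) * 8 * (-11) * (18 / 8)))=-0.14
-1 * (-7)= 7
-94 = -94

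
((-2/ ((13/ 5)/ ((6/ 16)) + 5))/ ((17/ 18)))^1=-0.18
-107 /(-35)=107 /35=3.06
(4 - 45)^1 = -41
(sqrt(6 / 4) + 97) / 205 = sqrt(6) / 410 + 97 / 205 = 0.48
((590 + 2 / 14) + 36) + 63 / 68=627.07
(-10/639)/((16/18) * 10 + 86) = -5/30317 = -0.00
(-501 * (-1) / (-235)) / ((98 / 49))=-501 / 470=-1.07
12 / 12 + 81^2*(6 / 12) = 6563 / 2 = 3281.50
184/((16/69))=793.50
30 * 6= 180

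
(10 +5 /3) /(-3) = -35 /9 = -3.89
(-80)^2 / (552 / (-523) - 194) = -1673600 / 51007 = -32.81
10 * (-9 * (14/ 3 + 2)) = -600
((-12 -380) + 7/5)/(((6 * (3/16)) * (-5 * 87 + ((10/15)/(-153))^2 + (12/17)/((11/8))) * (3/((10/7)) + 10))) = 731484432/11076106943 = 0.07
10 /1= 10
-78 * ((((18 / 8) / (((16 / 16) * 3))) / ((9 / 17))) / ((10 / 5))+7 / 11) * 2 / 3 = -4615 / 66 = -69.92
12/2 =6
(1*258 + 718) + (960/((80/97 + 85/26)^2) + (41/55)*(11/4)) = 88297356937/85284500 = 1035.33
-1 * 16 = -16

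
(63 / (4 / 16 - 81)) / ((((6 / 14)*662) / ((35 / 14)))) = -735 / 106913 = -0.01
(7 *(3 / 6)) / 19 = 7 / 38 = 0.18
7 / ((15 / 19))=133 / 15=8.87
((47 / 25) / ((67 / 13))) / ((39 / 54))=0.51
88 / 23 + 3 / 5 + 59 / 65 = 7974 / 1495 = 5.33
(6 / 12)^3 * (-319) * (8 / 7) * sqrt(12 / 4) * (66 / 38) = -10527 * sqrt(3) / 133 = -137.09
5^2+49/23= 624/23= 27.13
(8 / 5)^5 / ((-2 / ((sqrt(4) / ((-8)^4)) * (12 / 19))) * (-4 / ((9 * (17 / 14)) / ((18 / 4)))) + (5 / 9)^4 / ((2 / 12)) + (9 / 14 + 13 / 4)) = 34111881216 / 34763912271875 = 0.00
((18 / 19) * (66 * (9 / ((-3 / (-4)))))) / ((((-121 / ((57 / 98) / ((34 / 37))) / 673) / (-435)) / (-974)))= -10254896158680 / 9163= -1119163610.03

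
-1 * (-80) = 80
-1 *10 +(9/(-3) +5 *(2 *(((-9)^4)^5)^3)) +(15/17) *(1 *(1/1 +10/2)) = 305491750985453305770240571016632856754350856681434688088039/17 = 17970102999144312104131800000000000000000000000000000000000.00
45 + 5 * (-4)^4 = 1325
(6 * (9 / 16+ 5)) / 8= 267 / 64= 4.17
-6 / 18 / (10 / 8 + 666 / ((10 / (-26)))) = 20 / 103821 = 0.00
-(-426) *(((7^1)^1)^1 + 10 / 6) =3692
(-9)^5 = -59049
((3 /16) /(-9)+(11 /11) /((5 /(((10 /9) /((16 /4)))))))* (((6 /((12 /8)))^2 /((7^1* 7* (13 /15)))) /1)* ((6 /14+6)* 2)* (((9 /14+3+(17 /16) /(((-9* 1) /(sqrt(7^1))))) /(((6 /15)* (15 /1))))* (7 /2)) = 6375 /17836-2125* sqrt(7) /183456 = 0.33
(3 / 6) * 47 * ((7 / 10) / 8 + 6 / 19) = 28811 / 3040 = 9.48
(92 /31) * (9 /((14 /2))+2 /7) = 1012 /217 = 4.66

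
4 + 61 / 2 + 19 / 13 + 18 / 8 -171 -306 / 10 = -42481 / 260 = -163.39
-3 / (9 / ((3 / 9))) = -1 / 9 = -0.11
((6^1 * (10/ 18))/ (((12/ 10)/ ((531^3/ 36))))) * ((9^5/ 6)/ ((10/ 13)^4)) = 1039114119516993/ 3200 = 324723162349.06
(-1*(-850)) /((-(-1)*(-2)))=-425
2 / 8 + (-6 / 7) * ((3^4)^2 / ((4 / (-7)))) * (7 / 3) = 91855 / 4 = 22963.75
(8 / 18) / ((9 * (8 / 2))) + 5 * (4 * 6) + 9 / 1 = 10450 / 81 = 129.01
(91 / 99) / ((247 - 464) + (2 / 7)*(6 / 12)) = -637 / 150282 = -0.00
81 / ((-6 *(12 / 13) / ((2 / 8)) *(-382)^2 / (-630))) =36855 / 2334784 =0.02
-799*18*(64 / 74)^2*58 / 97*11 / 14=-4697966592 / 929551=-5054.02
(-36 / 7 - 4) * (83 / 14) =-2656 / 49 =-54.20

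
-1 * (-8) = 8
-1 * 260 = -260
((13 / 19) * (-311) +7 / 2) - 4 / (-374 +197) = -1407529 / 6726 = -209.27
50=50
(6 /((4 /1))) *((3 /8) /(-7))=-0.08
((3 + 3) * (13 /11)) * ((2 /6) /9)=26 /99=0.26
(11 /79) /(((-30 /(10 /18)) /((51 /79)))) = -187 /112338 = -0.00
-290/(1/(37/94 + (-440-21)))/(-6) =-22262.64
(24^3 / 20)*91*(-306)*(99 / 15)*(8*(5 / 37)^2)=-18558250.45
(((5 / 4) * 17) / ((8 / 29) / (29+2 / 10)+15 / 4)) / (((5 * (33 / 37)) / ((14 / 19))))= 18642302 / 19960545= 0.93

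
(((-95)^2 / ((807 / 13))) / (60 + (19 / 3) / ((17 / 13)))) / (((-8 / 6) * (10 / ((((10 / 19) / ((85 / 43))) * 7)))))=-1115205 / 3558332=-0.31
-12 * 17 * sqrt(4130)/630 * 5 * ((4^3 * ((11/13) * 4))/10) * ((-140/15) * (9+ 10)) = 3638272 * sqrt(4130)/585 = 399681.76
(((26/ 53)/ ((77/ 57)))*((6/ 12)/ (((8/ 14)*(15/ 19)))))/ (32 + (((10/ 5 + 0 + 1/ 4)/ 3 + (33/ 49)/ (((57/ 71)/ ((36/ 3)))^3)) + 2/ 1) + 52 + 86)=1577275063/ 9490863991235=0.00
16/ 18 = 8/ 9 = 0.89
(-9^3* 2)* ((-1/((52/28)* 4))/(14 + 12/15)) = 25515/1924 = 13.26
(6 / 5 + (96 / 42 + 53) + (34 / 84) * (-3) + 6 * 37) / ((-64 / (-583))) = 11315447 / 4480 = 2525.77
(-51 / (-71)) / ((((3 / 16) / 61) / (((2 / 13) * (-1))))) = -33184 / 923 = -35.95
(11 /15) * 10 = 22 /3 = 7.33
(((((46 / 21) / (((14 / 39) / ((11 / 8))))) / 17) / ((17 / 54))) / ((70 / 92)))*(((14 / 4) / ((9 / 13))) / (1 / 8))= 5900466 / 70805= 83.33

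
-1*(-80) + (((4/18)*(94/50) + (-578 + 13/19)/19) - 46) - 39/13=83884/81225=1.03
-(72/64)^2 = -81/64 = -1.27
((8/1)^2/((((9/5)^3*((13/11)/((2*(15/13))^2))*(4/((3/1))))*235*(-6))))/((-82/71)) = 0.02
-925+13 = -912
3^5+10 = 253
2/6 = 0.33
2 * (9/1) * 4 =72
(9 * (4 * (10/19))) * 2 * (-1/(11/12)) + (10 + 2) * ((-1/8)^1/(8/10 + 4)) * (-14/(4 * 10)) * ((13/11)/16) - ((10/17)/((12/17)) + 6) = -30924221/642048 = -48.16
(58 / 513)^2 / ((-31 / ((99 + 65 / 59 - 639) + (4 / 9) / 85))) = 81822366796 / 368222117265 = 0.22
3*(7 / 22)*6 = 63 / 11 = 5.73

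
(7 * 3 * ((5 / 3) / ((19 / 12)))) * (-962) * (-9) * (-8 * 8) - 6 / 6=-232727059 / 19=-12248792.58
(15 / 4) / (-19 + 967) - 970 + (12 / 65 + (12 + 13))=-77625707 / 82160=-944.81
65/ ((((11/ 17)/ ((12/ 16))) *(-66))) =-1.14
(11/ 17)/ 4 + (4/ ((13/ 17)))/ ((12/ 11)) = 4.96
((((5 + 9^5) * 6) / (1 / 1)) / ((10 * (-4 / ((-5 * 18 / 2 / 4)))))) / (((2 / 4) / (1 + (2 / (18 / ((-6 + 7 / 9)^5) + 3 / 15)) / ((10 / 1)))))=90361044850329 / 224030597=403342.43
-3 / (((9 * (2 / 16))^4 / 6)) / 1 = -8192 / 729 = -11.24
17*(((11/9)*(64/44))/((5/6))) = 544/15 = 36.27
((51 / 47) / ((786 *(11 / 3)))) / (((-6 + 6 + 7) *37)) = 51 / 35082586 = 0.00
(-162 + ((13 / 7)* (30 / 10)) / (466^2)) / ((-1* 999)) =82084955 / 506190636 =0.16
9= 9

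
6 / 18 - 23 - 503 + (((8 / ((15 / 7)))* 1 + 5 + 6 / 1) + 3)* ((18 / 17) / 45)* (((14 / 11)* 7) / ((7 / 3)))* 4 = -7283099 / 14025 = -519.29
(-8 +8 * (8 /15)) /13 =-0.29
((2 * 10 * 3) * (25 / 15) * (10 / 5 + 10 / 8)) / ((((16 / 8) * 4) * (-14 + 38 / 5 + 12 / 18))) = -4875 / 688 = -7.09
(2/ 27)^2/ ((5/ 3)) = 4/ 1215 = 0.00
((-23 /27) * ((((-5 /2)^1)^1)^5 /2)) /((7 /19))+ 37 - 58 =1111609 /12096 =91.90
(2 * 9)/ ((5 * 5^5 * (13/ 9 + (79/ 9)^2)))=729/ 49671875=0.00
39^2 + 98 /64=48721 /32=1522.53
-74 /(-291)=74 /291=0.25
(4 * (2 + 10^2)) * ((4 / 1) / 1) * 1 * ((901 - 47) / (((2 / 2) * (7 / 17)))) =3384768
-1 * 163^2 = -26569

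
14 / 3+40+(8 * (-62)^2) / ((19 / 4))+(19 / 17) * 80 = 6403330 / 969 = 6608.18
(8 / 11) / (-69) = -8 / 759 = -0.01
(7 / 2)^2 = 49 / 4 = 12.25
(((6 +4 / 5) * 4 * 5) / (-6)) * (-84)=1904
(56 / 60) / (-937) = -14 / 14055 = -0.00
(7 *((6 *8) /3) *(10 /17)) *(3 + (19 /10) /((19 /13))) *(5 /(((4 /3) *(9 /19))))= 114380 /51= 2242.75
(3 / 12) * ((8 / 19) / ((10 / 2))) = 2 / 95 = 0.02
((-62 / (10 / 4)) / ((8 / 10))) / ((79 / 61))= -1891 / 79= -23.94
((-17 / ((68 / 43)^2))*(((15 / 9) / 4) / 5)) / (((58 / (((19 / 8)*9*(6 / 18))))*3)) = -35131 / 1514496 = -0.02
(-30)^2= 900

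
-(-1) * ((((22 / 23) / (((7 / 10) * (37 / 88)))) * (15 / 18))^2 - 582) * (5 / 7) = -917661585310 / 2235608487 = -410.48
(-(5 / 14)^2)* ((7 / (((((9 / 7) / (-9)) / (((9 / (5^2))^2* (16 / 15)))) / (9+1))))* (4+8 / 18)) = 192 / 5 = 38.40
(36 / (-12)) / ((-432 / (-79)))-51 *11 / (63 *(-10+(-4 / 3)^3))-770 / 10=-12933047 / 168336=-76.83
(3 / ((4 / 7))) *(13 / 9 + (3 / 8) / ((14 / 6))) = 809 / 96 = 8.43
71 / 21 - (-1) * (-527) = -10996 / 21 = -523.62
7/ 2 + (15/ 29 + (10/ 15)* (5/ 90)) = 4.05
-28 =-28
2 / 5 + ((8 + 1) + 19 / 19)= 52 / 5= 10.40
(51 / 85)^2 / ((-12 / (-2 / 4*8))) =3 / 25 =0.12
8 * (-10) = -80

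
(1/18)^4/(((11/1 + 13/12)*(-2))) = -1/2536920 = -0.00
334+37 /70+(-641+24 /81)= -578671 /1890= -306.18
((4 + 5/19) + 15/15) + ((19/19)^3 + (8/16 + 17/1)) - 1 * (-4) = 1055/38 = 27.76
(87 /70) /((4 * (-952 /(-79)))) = 6873 /266560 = 0.03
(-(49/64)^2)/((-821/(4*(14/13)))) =16807/5464576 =0.00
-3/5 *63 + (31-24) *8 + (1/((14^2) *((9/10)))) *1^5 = 80287/4410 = 18.21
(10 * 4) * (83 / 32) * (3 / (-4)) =-77.81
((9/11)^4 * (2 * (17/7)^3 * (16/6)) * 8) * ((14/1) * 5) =13753255680/717409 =19170.73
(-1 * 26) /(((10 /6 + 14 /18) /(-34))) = 361.64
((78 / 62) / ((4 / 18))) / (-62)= -351 / 3844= -0.09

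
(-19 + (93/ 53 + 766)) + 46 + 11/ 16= 674535/ 848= 795.44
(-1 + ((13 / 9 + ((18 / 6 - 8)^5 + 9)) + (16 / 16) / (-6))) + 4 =-56011 / 18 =-3111.72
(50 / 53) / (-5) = -10 / 53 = -0.19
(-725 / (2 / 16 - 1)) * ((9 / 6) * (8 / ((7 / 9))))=626400 / 49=12783.67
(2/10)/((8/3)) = 3/40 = 0.08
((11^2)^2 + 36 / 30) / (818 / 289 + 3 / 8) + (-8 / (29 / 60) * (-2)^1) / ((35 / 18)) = 34488619976 / 7522165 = 4584.93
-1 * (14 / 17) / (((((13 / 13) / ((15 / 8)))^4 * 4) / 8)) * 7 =-2480625 / 17408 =-142.50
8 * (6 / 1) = 48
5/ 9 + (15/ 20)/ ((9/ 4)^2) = 19/ 27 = 0.70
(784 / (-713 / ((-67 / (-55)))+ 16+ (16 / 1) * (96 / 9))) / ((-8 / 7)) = 137886 / 80125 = 1.72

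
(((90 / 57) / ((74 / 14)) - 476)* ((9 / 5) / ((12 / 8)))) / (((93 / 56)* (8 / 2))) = -9363704 / 108965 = -85.93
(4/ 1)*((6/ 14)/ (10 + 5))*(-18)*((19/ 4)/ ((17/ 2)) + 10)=-12924/ 595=-21.72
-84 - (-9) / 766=-64335 / 766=-83.99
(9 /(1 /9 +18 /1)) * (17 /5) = 1377 /815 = 1.69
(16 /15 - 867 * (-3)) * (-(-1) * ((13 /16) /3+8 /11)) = 20569337 /7920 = 2597.14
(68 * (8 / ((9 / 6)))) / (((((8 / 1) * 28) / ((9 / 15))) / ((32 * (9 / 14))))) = 4896 / 245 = 19.98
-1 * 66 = -66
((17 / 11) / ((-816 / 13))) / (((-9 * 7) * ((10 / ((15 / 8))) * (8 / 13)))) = 169 / 1419264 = 0.00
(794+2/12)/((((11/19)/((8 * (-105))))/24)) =-27654327.27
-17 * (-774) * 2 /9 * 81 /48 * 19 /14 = 375003 /56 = 6696.48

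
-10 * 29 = -290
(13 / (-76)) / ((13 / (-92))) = 23 / 19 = 1.21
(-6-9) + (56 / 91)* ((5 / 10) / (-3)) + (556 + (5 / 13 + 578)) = 43652 / 39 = 1119.28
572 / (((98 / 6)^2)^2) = 46332 / 5764801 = 0.01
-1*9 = -9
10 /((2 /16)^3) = 5120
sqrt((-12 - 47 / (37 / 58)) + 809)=sqrt(990231) / 37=26.89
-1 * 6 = -6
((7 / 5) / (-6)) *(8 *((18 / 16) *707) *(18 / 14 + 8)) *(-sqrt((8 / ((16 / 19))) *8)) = 27573 *sqrt(19) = 120187.92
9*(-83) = -747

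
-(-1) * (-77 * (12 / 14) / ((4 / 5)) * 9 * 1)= -1485 / 2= -742.50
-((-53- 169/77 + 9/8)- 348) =247675/616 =402.07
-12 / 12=-1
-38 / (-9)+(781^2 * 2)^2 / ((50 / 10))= 13393887174946 / 45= 297641937221.02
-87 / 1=-87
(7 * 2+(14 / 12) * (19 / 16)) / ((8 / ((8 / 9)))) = 1477 / 864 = 1.71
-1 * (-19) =19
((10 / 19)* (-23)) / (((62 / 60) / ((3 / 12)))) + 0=-2.93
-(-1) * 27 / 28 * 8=54 / 7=7.71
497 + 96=593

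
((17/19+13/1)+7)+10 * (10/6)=37.56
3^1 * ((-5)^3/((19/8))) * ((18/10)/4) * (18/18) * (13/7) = -17550/133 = -131.95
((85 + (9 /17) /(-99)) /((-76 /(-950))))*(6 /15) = 79470 /187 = 424.97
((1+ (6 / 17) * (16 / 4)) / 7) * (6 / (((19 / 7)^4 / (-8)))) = -675024 / 2215457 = -0.30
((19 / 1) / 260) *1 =19 / 260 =0.07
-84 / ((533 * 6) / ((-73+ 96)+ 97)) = -1680 / 533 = -3.15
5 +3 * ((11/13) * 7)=296/13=22.77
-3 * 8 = -24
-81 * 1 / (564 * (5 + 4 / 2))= -27 / 1316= -0.02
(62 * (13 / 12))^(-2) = 36 / 162409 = 0.00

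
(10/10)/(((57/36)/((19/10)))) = 6/5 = 1.20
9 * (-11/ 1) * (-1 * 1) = 99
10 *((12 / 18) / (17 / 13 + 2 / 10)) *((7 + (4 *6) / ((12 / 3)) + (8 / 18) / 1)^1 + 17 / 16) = 678925 / 10584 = 64.15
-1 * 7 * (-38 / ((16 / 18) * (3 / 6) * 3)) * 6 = 1197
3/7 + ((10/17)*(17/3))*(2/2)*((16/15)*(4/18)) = 691/567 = 1.22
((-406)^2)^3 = 4478743609109056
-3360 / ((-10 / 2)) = 672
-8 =-8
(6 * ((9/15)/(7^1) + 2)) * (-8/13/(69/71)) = -7.92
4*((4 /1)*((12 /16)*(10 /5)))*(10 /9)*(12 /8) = 40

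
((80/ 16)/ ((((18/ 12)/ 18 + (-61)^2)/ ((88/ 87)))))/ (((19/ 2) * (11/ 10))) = 3200/ 24603803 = 0.00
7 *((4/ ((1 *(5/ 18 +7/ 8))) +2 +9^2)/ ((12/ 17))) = 854063/ 996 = 857.49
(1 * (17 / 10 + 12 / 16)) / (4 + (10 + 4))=49 / 360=0.14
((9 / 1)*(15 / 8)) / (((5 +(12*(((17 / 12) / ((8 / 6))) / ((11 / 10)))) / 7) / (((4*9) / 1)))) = 18711 / 205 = 91.27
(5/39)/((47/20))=100/1833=0.05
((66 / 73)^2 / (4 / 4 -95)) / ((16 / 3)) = -0.00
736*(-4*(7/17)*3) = -61824/17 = -3636.71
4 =4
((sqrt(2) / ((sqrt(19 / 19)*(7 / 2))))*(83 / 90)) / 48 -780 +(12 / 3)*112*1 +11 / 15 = -4969 / 15 +83*sqrt(2) / 15120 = -331.26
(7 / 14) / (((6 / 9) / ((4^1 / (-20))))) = -3 / 20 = -0.15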